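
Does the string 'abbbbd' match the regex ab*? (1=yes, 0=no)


Pattern: ab*
String: 'abbbbd'
Pattern requires: exactly one 'a' followed by zero or more 'b's
First char is 'a' -> OK
Rest 'bbbbd': all b's? No
Result: 0

0


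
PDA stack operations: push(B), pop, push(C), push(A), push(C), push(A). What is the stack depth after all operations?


Tracing stack operations:
  push(B) -> stack = [B], depth=1
  pop -> removed B, stack = [], depth=0
  push(C) -> stack = [C], depth=1
  push(A) -> stack = [C,A], depth=2
  push(C) -> stack = [C,A,C], depth=3
  push(A) -> stack = [C,A,C,A], depth=4
Final depth = 4

4


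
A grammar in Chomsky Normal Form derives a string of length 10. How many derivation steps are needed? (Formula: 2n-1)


Chomsky Normal Form derivation:
String length n = 10
Each step either:
  - Splits a nonterminal into two (n-1 such steps)
  - Converts a nonterminal to terminal (n such steps)
Total = (n-1) + n = 2n - 1
= 2(10) - 1
= 20 - 1
= 19

19


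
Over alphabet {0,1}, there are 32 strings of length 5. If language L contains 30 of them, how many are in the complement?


Alphabet: {0,1}
String length: 5
Total strings of length 5 = 2^5 = 32
Strings in L = 30
Complement = total - |L|
= 32 - 30
= 2

2


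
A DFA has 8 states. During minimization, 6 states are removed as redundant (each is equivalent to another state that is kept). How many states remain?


Original DFA: 8 states
Redundant states removed: 6
Minimized states = original - removed
= 8 - 6
= 2

2


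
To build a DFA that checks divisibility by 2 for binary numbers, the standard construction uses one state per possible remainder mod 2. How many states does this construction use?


Divisibility by 2 is tracked via the remainder mod 2: 0, 1, ..., 1
The construction assigns one state to each remainder
Number of remainders = 2

2


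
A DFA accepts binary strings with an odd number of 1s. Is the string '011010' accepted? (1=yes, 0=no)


DFA has 2 states: q_even (start, accept=no) and q_odd
Processing string '011010' character by character:
  Position 0: read '0', 1-count=0 -> q_even (no change)
  Position 1: read '1', 1-count=1 -> q_odd
  Position 2: read '1', 1-count=2 -> q_even
  Position 3: read '0', 1-count=2 -> q_even (no change)
  Position 4: read '1', 1-count=3 -> q_odd
  Position 5: read '0', 1-count=3 -> q_odd (no change)
Final state: q_odd, total 1s = 3 (odd); the DFA requires an odd count -> accept

1


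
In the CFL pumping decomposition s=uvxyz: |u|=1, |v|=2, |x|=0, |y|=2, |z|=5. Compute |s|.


|s| = |u| + |v| + |x| + |y| + |z|
= 1 + 2 + 0 + 2 + 5
= 3 + 0 + 7
= 3 + 7
= 10

10


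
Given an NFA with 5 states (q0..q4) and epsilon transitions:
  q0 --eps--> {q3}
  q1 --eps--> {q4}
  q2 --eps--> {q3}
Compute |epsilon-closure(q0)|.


Starting from q0
Initialize closure = {q0}
Follow epsilon from q0 -> add q3
Final closure: {q0, q3}
Size = 2

2


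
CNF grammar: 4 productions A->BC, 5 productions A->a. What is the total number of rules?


CNF allows two rule forms:
  A -> BC (binary): 4 rules
  A -> a (terminal): 5 rules
Total = 4 + 5 = 9

9


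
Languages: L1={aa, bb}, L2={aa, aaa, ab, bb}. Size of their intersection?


L1 = {aa, bb}
L2 = {aa, aaa, ab, bb}
Checking each string in L1 against L2:
  'aa': in L2? Yes
  'bb': in L2? Yes
Intersection = {aa, bb}
|L1 ∩ L2| = 2

2


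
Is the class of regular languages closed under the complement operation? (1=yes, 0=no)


Regular languages are closed under:
- Union (DFA product construction)
- Intersection (DFA product construction)
- Complement (swap accept/reject states)
- Concatenation (NFA construction)
- Kleene star (NFA construction)
complement is in this list
Therefore: closed

1


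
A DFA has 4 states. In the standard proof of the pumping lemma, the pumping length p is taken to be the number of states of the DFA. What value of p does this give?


Pumping lemma for regular languages (standard proof):
Take p = |Q|, the number of DFA states.
Any string of length >= |Q| passes through |Q|+1 states while reading its first |Q| symbols,
so by pigeonhole some state repeats, giving the loop that can be pumped.
Here |Q| = 4
Therefore the proof uses p = 4

4


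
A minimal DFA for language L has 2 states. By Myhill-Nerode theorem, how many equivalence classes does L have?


Myhill-Nerode theorem:
Number of equivalence classes = number of states in minimal DFA
Minimal DFA states = 2
Therefore equivalence classes = 2

2


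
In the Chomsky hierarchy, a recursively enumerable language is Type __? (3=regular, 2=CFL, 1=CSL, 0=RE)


Chomsky hierarchy levels:
  Type 3: Regular (DFA/NFA/regex)
  Type 2: Context-free (PDA)
  Type 1: Context-sensitive
  Type 0: Recursively enumerable (TM)
'recursively enumerable' corresponds to Type 0

0


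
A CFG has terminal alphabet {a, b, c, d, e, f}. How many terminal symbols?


Terminal symbols: a, b, c, d, e, f
Counting each: a (#1), b (#2), c (#3), d (#4), e (#5), f (#6)
Total = 6

6


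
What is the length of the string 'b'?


String: 'b'
Counting characters:
  'b' appears 1 time(s)
Total length = 0 + 1 = 1

1


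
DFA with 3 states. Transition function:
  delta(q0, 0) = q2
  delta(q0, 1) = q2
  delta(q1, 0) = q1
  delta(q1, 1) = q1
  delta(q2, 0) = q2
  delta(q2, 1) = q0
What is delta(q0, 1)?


Looking up transition function:
delta(q0, 1) in the table
Row: q0, Column: 1
Result: q2

q2


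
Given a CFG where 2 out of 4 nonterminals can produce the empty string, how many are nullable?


Nonterminals: {S, A, B, C}
A nonterminal is nullable if it can derive epsilon
Counting nullable nonterminals: 2
Total nullable = 2

2


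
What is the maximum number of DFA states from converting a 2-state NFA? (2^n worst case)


NFA has 2 states
Subset construction: each DFA state = subset of NFA states
Maximum subsets = 2^2
2^2 = 4

4


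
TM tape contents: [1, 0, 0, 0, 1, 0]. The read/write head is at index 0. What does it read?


Tape: [1, 0, 0, 0, 1, 0]
Positions: 0 1 2 3 4 5
Values:    1 0 0 0 1 0
Head at position 0
tape[0] = 1

1


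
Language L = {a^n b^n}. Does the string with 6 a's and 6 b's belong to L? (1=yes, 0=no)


Language requires equal numbers of a's and b's
PDA pushes for each 'a', pops for each 'b'
Number of a's = 6
Number of b's = 6
6 == 6 -> Accept

1


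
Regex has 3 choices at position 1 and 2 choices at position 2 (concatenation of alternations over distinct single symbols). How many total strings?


First group: 3 alternatives
Second group: 2 alternatives
Concatenation: each choice from group 1 pairs with each from group 2
Total = 3 x 2 = 6

6


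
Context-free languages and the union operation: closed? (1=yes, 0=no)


CFL closure properties:
  Closed under: union, concatenation, Kleene star
  NOT closed under: intersection, complement
Operation 'union' is in closed list -> Yes (closed)

1


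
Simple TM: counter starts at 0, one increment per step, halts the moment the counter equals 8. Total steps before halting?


Counter starts at 0. Counting sequence:
  Step 1: counter = 1
  Step 2: counter = 2
  Step 3: counter = 3
  Step 4: counter = 4
  Step 5: counter = 5
  Step 6: counter = 6
  Step 7: counter = 7
  Step 8: counter = 8
Counter reached 8 -> halt
Total steps = 8

8


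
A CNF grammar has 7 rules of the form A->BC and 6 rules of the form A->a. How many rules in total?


CNF allows two rule forms:
  A -> BC (binary): 7 rules
  A -> a (terminal): 6 rules
Total = 7 + 6 = 13

13


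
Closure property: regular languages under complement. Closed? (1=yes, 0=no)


Regular languages are closed under:
- Union (DFA product construction)
- Intersection (DFA product construction)
- Complement (swap accept/reject states)
- Concatenation (NFA construction)
- Kleene star (NFA construction)
complement is in this list
Therefore: closed

1


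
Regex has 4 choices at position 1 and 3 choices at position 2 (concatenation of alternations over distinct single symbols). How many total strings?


First group: 4 alternatives
Second group: 3 alternatives
Concatenation: each choice from group 1 pairs with each from group 2
Total = 4 x 3 = 12

12


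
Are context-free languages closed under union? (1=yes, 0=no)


CFL closure properties:
  Closed under: union, concatenation, Kleene star
  NOT closed under: intersection, complement
Operation 'union' is in closed list -> Yes (closed)

1


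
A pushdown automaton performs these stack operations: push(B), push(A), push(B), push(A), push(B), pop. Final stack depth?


Tracing stack operations:
  push(B) -> stack = [B], depth=1
  push(A) -> stack = [B,A], depth=2
  push(B) -> stack = [B,A,B], depth=3
  push(A) -> stack = [B,A,B,A], depth=4
  push(B) -> stack = [B,A,B,A,B], depth=5
  pop -> removed B, stack = [B,A,B,A], depth=4
Final depth = 4

4


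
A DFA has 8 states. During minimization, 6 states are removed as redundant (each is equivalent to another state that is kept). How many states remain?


Original DFA: 8 states
Redundant states removed: 6
Minimized states = original - removed
= 8 - 6
= 2

2


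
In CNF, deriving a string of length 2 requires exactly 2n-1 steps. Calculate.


Chomsky Normal Form derivation:
String length n = 2
Each step either:
  - Splits a nonterminal into two (n-1 such steps)
  - Converts a nonterminal to terminal (n such steps)
Total = (n-1) + n = 2n - 1
= 2(2) - 1
= 4 - 1
= 3

3


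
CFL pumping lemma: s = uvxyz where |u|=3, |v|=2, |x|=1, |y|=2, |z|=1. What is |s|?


|s| = |u| + |v| + |x| + |y| + |z|
= 3 + 2 + 1 + 2 + 1
= 5 + 1 + 3
= 6 + 3
= 9

9


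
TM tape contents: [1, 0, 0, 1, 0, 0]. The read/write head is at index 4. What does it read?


Tape: [1, 0, 0, 1, 0, 0]
Positions: 0 1 2 3 4 5
Values:    1 0 0 1 0 0
Head at position 4
tape[4] = 0

0


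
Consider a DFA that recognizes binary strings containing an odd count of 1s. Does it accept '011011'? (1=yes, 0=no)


DFA has 2 states: q_even (start, accept=no) and q_odd
Processing string '011011' character by character:
  Position 0: read '0', 1-count=0 -> q_even (no change)
  Position 1: read '1', 1-count=1 -> q_odd
  Position 2: read '1', 1-count=2 -> q_even
  Position 3: read '0', 1-count=2 -> q_even (no change)
  Position 4: read '1', 1-count=3 -> q_odd
  Position 5: read '1', 1-count=4 -> q_even
Final state: q_even, total 1s = 4 (even); the DFA requires an odd count -> reject

0


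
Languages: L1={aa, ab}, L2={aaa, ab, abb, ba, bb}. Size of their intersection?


L1 = {aa, ab}
L2 = {aaa, ab, abb, ba, bb}
Checking each string in L1 against L2:
  'aa': in L2? No
  'ab': in L2? Yes
Intersection = {ab}
|L1 ∩ L2| = 1

1


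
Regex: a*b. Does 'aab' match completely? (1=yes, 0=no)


Pattern: a*b
String: 'aab'
Pattern requires: zero or more 'a's followed by exactly one 'b'
Found 2 leading 'a's
Remaining: 'b'
Remaining is exactly 'b' -> match
Result: 1

1


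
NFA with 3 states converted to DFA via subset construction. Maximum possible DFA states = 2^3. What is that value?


NFA has 3 states
Subset construction: each DFA state = subset of NFA states
Maximum subsets = 2^3
2^3 = 8

8


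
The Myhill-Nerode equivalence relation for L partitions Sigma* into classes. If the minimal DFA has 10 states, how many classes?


Myhill-Nerode theorem:
Number of equivalence classes = number of states in minimal DFA
Minimal DFA states = 10
Therefore equivalence classes = 10

10


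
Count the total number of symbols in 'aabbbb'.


String: 'aabbbb'
Counting characters:
  'a' appears 2 time(s)
  'b' appears 4 time(s)
Total length = 2 + 4 = 6

6


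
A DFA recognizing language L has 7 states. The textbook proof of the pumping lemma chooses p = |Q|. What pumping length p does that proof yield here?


Pumping lemma for regular languages (standard proof):
Take p = |Q|, the number of DFA states.
Any string of length >= |Q| passes through |Q|+1 states while reading its first |Q| symbols,
so by pigeonhole some state repeats, giving the loop that can be pumped.
Here |Q| = 7
Therefore the proof uses p = 7

7


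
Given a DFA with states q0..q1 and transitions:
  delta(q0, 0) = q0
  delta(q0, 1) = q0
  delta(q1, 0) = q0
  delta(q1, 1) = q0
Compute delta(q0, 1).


Looking up transition function:
delta(q0, 1) in the table
Row: q0, Column: 1
Result: q0

q0


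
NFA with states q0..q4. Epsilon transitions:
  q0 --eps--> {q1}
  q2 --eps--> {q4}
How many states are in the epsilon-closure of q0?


Starting from q0
Initialize closure = {q0}
Follow epsilon from q0 -> add q1
Final closure: {q0, q1}
Size = 2

2


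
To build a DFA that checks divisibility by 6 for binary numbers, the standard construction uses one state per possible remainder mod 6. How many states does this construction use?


Divisibility by 6 is tracked via the remainder mod 6: 0, 1, ..., 5
The construction assigns one state to each remainder
Number of remainders = 6

6


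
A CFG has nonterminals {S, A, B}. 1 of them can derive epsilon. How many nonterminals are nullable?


Nonterminals: {S, A, B}
A nonterminal is nullable if it can derive epsilon
Counting nullable nonterminals: 1
Total nullable = 1

1


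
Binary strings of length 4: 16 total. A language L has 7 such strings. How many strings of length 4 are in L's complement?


Alphabet: {0,1}
String length: 4
Total strings of length 4 = 2^4 = 16
Strings in L = 7
Complement = total - |L|
= 16 - 7
= 9

9


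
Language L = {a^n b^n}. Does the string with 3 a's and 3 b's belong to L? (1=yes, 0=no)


Language requires equal numbers of a's and b's
PDA pushes for each 'a', pops for each 'b'
Number of a's = 3
Number of b's = 3
3 == 3 -> Accept

1


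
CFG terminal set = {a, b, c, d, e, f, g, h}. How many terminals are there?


Terminal symbols: a, b, c, d, e, f, g, h
Counting each: a (#1), b (#2), c (#3), d (#4), e (#5), f (#6), g (#7), h (#8)
Total = 8

8


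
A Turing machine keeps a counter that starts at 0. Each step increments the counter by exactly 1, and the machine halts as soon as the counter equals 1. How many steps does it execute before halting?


Counter starts at 0. Counting sequence:
  Step 1: counter = 1
Counter reached 1 -> halt
Total steps = 1

1


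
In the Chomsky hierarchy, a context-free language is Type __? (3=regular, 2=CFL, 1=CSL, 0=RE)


Chomsky hierarchy levels:
  Type 3: Regular (DFA/NFA/regex)
  Type 2: Context-free (PDA)
  Type 1: Context-sensitive
  Type 0: Recursively enumerable (TM)
'context-free' corresponds to Type 2

2


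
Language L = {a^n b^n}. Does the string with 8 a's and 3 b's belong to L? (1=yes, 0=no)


Language requires equal numbers of a's and b's
PDA pushes for each 'a', pops for each 'b'
Number of a's = 8
Number of b's = 3
8 != 3 -> Reject

0


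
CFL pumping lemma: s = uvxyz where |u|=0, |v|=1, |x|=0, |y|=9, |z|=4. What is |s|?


|s| = |u| + |v| + |x| + |y| + |z|
= 0 + 1 + 0 + 9 + 4
= 1 + 0 + 13
= 1 + 13
= 14

14


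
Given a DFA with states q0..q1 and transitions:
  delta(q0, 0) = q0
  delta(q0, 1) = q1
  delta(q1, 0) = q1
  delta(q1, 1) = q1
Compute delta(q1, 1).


Looking up transition function:
delta(q1, 1) in the table
Row: q1, Column: 1
Result: q1

q1


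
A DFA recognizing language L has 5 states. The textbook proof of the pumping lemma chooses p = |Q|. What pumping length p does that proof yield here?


Pumping lemma for regular languages (standard proof):
Take p = |Q|, the number of DFA states.
Any string of length >= |Q| passes through |Q|+1 states while reading its first |Q| symbols,
so by pigeonhole some state repeats, giving the loop that can be pumped.
Here |Q| = 5
Therefore the proof uses p = 5

5


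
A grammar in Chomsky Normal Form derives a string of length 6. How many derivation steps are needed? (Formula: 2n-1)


Chomsky Normal Form derivation:
String length n = 6
Each step either:
  - Splits a nonterminal into two (n-1 such steps)
  - Converts a nonterminal to terminal (n such steps)
Total = (n-1) + n = 2n - 1
= 2(6) - 1
= 12 - 1
= 11

11


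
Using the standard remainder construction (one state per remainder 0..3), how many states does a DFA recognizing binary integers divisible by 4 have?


Divisibility by 4 is tracked via the remainder mod 4: 0, 1, ..., 3
The construction assigns one state to each remainder
Number of remainders = 4

4


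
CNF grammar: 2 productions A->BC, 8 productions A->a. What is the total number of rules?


CNF allows two rule forms:
  A -> BC (binary): 2 rules
  A -> a (terminal): 8 rules
Total = 2 + 8 = 10

10


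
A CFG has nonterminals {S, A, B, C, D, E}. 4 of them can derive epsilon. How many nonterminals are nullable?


Nonterminals: {S, A, B, C, D, E}
A nonterminal is nullable if it can derive epsilon
Counting nullable nonterminals: 4
Total nullable = 4

4


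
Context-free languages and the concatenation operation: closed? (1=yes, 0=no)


CFL closure properties:
  Closed under: union, concatenation, Kleene star
  NOT closed under: intersection, complement
Operation 'concatenation' is in closed list -> Yes (closed)

1


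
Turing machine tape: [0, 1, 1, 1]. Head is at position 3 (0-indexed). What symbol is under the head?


Tape: [0, 1, 1, 1]
Positions: 0 1 2 3
Values:    0 1 1 1
Head at position 3
tape[3] = 1

1


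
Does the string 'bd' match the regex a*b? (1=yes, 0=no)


Pattern: a*b
String: 'bd'
Pattern requires: zero or more 'a's followed by exactly one 'b'
Found 0 leading 'a's
Remaining: 'bd'
Remaining is not 'b' -> no match
Result: 0

0


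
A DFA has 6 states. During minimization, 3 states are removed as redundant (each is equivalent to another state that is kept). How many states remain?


Original DFA: 6 states
Redundant states removed: 3
Minimized states = original - removed
= 6 - 3
= 3

3


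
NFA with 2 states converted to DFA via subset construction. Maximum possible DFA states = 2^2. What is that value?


NFA has 2 states
Subset construction: each DFA state = subset of NFA states
Maximum subsets = 2^2
2^2 = 4

4


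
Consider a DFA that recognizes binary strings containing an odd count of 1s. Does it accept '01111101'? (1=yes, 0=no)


DFA has 2 states: q_even (start, accept=no) and q_odd
Processing string '01111101' character by character:
  Position 0: read '0', 1-count=0 -> q_even (no change)
  Position 1: read '1', 1-count=1 -> q_odd
  Position 2: read '1', 1-count=2 -> q_even
  Position 3: read '1', 1-count=3 -> q_odd
  Position 4: read '1', 1-count=4 -> q_even
  Position 5: read '1', 1-count=5 -> q_odd
  Position 6: read '0', 1-count=5 -> q_odd (no change)
  Position 7: read '1', 1-count=6 -> q_even
Final state: q_even, total 1s = 6 (even); the DFA requires an odd count -> reject

0


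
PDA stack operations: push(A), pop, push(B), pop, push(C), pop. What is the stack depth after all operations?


Tracing stack operations:
  push(A) -> stack = [A], depth=1
  pop -> removed A, stack = [], depth=0
  push(B) -> stack = [B], depth=1
  pop -> removed B, stack = [], depth=0
  push(C) -> stack = [C], depth=1
  pop -> removed C, stack = [], depth=0
Final depth = 0

0


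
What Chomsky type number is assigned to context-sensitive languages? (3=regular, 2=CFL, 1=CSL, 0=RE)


Chomsky hierarchy levels:
  Type 3: Regular (DFA/NFA/regex)
  Type 2: Context-free (PDA)
  Type 1: Context-sensitive
  Type 0: Recursively enumerable (TM)
'context-sensitive' corresponds to Type 1

1


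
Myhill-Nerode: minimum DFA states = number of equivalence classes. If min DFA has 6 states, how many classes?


Myhill-Nerode theorem:
Number of equivalence classes = number of states in minimal DFA
Minimal DFA states = 6
Therefore equivalence classes = 6

6


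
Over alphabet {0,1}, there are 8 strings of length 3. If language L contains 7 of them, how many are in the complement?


Alphabet: {0,1}
String length: 3
Total strings of length 3 = 2^3 = 8
Strings in L = 7
Complement = total - |L|
= 8 - 7
= 1

1


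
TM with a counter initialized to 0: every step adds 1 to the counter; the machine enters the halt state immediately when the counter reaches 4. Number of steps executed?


Counter starts at 0. Counting sequence:
  Step 1: counter = 1
  Step 2: counter = 2
  Step 3: counter = 3
  Step 4: counter = 4
Counter reached 4 -> halt
Total steps = 4

4


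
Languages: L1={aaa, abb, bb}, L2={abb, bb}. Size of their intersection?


L1 = {aaa, abb, bb}
L2 = {abb, bb}
Checking each string in L1 against L2:
  'aaa': in L2? No
  'abb': in L2? Yes
  'bb': in L2? Yes
Intersection = {abb, bb}
|L1 ∩ L2| = 2

2


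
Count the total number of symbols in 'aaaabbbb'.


String: 'aaaabbbb'
Counting characters:
  'a' appears 4 time(s)
  'b' appears 4 time(s)
Total length = 4 + 4 = 8

8


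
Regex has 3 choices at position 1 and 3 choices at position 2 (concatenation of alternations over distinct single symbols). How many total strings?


First group: 3 alternatives
Second group: 3 alternatives
Concatenation: each choice from group 1 pairs with each from group 2
Total = 3 x 3 = 9

9


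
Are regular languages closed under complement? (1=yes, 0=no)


Regular languages are closed under:
- Union (DFA product construction)
- Intersection (DFA product construction)
- Complement (swap accept/reject states)
- Concatenation (NFA construction)
- Kleene star (NFA construction)
complement is in this list
Therefore: closed

1


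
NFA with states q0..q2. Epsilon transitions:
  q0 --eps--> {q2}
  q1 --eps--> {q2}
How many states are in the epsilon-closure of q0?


Starting from q0
Initialize closure = {q0}
Follow epsilon from q0 -> add q2
Final closure: {q0, q2}
Size = 2

2


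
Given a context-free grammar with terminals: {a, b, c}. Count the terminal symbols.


Terminal symbols: a, b, c
Counting each: a (#1), b (#2), c (#3)
Total = 3

3


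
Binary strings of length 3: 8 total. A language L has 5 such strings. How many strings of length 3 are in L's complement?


Alphabet: {0,1}
String length: 3
Total strings of length 3 = 2^3 = 8
Strings in L = 5
Complement = total - |L|
= 8 - 5
= 3

3


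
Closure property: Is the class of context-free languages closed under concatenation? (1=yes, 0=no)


CFL closure properties:
  Closed under: union, concatenation, Kleene star
  NOT closed under: intersection, complement
Operation 'concatenation' is in closed list -> Yes (closed)

1


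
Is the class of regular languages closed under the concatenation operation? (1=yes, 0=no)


Regular languages are closed under:
- Union (DFA product construction)
- Intersection (DFA product construction)
- Complement (swap accept/reject states)
- Concatenation (NFA construction)
- Kleene star (NFA construction)
concatenation is in this list
Therefore: closed

1


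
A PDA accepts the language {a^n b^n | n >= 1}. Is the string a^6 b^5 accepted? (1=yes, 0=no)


Language requires equal numbers of a's and b's
PDA pushes for each 'a', pops for each 'b'
Number of a's = 6
Number of b's = 5
6 != 5 -> Reject

0


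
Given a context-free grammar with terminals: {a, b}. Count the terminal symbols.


Terminal symbols: a, b
Counting each: a (#1), b (#2)
Total = 2

2


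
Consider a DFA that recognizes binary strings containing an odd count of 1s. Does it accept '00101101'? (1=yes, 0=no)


DFA has 2 states: q_even (start, accept=no) and q_odd
Processing string '00101101' character by character:
  Position 0: read '0', 1-count=0 -> q_even (no change)
  Position 1: read '0', 1-count=0 -> q_even (no change)
  Position 2: read '1', 1-count=1 -> q_odd
  Position 3: read '0', 1-count=1 -> q_odd (no change)
  Position 4: read '1', 1-count=2 -> q_even
  Position 5: read '1', 1-count=3 -> q_odd
  Position 6: read '0', 1-count=3 -> q_odd (no change)
  Position 7: read '1', 1-count=4 -> q_even
Final state: q_even, total 1s = 4 (even); the DFA requires an odd count -> reject

0


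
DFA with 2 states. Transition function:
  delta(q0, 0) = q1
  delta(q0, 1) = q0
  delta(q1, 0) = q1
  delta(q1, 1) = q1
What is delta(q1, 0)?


Looking up transition function:
delta(q1, 0) in the table
Row: q1, Column: 0
Result: q1

q1


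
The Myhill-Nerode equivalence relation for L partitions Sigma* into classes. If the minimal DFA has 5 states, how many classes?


Myhill-Nerode theorem:
Number of equivalence classes = number of states in minimal DFA
Minimal DFA states = 5
Therefore equivalence classes = 5

5


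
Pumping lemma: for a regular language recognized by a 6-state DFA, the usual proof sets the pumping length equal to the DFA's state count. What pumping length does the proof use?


Pumping lemma for regular languages (standard proof):
Take p = |Q|, the number of DFA states.
Any string of length >= |Q| passes through |Q|+1 states while reading its first |Q| symbols,
so by pigeonhole some state repeats, giving the loop that can be pumped.
Here |Q| = 6
Therefore the proof uses p = 6

6


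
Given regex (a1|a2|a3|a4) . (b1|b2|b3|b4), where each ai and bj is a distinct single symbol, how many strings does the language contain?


First group: 4 alternatives
Second group: 4 alternatives
Concatenation: each choice from group 1 pairs with each from group 2
Total = 4 x 4 = 16

16


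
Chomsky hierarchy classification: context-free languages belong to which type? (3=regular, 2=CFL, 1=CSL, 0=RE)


Chomsky hierarchy levels:
  Type 3: Regular (DFA/NFA/regex)
  Type 2: Context-free (PDA)
  Type 1: Context-sensitive
  Type 0: Recursively enumerable (TM)
'context-free' corresponds to Type 2

2


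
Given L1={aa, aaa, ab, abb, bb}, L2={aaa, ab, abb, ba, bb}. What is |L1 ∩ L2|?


L1 = {aa, aaa, ab, abb, bb}
L2 = {aaa, ab, abb, ba, bb}
Checking each string in L1 against L2:
  'aa': in L2? No
  'aaa': in L2? Yes
  'ab': in L2? Yes
  'abb': in L2? Yes
  'bb': in L2? Yes
Intersection = {aaa, ab, abb, bb}
|L1 ∩ L2| = 4

4


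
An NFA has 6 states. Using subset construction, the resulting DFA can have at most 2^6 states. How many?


NFA has 6 states
Subset construction: each DFA state = subset of NFA states
Maximum subsets = 2^6
2^6 = 64

64


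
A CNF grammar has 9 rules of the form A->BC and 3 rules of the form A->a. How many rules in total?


CNF allows two rule forms:
  A -> BC (binary): 9 rules
  A -> a (terminal): 3 rules
Total = 9 + 3 = 12

12


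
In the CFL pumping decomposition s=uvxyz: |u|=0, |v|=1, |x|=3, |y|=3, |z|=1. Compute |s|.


|s| = |u| + |v| + |x| + |y| + |z|
= 0 + 1 + 3 + 3 + 1
= 1 + 3 + 4
= 4 + 4
= 8

8


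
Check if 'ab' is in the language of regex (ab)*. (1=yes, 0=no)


Pattern: (ab)*
String: 'ab'
Pattern requires: zero or more repetitions of 'ab'
Pairs: ['ab']
All pairs are 'ab'? Yes
Result: 1

1


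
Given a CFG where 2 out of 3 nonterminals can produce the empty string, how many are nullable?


Nonterminals: {S, A, B}
A nonterminal is nullable if it can derive epsilon
Counting nullable nonterminals: 2
Total nullable = 2

2


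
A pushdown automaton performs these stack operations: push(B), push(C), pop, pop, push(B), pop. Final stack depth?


Tracing stack operations:
  push(B) -> stack = [B], depth=1
  push(C) -> stack = [B,C], depth=2
  pop -> removed C, stack = [B], depth=1
  pop -> removed B, stack = [], depth=0
  push(B) -> stack = [B], depth=1
  pop -> removed B, stack = [], depth=0
Final depth = 0

0


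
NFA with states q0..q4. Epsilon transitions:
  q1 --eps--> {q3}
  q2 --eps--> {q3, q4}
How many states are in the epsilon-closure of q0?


Starting from q0
Initialize closure = {q0}
q0 has no outgoing epsilon transitions -> nothing to add
Final closure: {q0}
Size = 1

1


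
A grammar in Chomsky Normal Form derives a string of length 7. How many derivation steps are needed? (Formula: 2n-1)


Chomsky Normal Form derivation:
String length n = 7
Each step either:
  - Splits a nonterminal into two (n-1 such steps)
  - Converts a nonterminal to terminal (n such steps)
Total = (n-1) + n = 2n - 1
= 2(7) - 1
= 14 - 1
= 13

13


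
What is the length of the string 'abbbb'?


String: 'abbbb'
Counting characters:
  'a' appears 1 time(s)
  'b' appears 4 time(s)
Total length = 1 + 4 = 5

5


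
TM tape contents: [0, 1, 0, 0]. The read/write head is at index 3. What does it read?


Tape: [0, 1, 0, 0]
Positions: 0 1 2 3
Values:    0 1 0 0
Head at position 3
tape[3] = 0

0


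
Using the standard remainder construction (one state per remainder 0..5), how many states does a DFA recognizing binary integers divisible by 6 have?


Divisibility by 6 is tracked via the remainder mod 6: 0, 1, ..., 5
The construction assigns one state to each remainder
Number of remainders = 6

6


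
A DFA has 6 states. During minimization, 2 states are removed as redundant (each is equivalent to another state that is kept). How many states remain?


Original DFA: 6 states
Redundant states removed: 2
Minimized states = original - removed
= 6 - 2
= 4

4


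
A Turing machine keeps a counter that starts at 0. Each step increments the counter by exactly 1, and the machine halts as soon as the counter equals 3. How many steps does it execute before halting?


Counter starts at 0. Counting sequence:
  Step 1: counter = 1
  Step 2: counter = 2
  Step 3: counter = 3
Counter reached 3 -> halt
Total steps = 3

3


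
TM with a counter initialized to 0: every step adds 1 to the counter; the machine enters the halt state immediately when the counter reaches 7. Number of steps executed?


Counter starts at 0. Counting sequence:
  Step 1: counter = 1
  Step 2: counter = 2
  Step 3: counter = 3
  Step 4: counter = 4
  Step 5: counter = 5
  Step 6: counter = 6
  Step 7: counter = 7
Counter reached 7 -> halt
Total steps = 7

7


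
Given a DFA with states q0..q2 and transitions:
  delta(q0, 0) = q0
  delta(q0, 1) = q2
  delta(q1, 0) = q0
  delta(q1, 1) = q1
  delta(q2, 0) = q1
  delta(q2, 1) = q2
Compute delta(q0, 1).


Looking up transition function:
delta(q0, 1) in the table
Row: q0, Column: 1
Result: q2

q2


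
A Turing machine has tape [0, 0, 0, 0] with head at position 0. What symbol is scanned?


Tape: [0, 0, 0, 0]
Positions: 0 1 2 3
Values:    0 0 0 0
Head at position 0
tape[0] = 0

0


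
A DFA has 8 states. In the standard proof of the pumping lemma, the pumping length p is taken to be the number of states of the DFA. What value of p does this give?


Pumping lemma for regular languages (standard proof):
Take p = |Q|, the number of DFA states.
Any string of length >= |Q| passes through |Q|+1 states while reading its first |Q| symbols,
so by pigeonhole some state repeats, giving the loop that can be pumped.
Here |Q| = 8
Therefore the proof uses p = 8

8


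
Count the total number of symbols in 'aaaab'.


String: 'aaaab'
Counting characters:
  'a' appears 4 time(s)
  'b' appears 1 time(s)
Total length = 4 + 1 = 5

5


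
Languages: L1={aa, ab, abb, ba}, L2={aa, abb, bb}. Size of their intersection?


L1 = {aa, ab, abb, ba}
L2 = {aa, abb, bb}
Checking each string in L1 against L2:
  'aa': in L2? Yes
  'ab': in L2? No
  'abb': in L2? Yes
  'ba': in L2? No
Intersection = {aa, abb}
|L1 ∩ L2| = 2

2


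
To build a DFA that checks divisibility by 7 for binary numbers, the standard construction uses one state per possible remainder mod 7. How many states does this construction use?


Divisibility by 7 is tracked via the remainder mod 7: 0, 1, ..., 6
The construction assigns one state to each remainder
Number of remainders = 7

7


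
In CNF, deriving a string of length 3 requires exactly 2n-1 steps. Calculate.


Chomsky Normal Form derivation:
String length n = 3
Each step either:
  - Splits a nonterminal into two (n-1 such steps)
  - Converts a nonterminal to terminal (n such steps)
Total = (n-1) + n = 2n - 1
= 2(3) - 1
= 6 - 1
= 5

5


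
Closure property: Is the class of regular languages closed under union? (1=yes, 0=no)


Regular languages are closed under all standard operations:
- Union: Yes (product construction)
- Intersection: Yes (product construction)
- Complement: Yes (swap accept/reject)
- Concatenation: Yes (NFA construction)
Operation: union -> Closed

1


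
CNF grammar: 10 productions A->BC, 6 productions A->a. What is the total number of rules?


CNF allows two rule forms:
  A -> BC (binary): 10 rules
  A -> a (terminal): 6 rules
Total = 10 + 6 = 16

16


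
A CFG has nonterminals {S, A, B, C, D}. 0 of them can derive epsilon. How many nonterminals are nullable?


Nonterminals: {S, A, B, C, D}
A nonterminal is nullable if it can derive epsilon
Counting nullable nonterminals: 0
Total nullable = 0

0


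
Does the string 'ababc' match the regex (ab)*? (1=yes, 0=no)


Pattern: (ab)*
String: 'ababc'
Pattern requires: zero or more repetitions of 'ab'
Length 5 is odd -> cannot be (ab)* -> no match
Result: 0

0


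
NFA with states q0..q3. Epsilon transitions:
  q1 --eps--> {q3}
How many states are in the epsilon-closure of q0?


Starting from q0
Initialize closure = {q0}
q0 has no outgoing epsilon transitions -> nothing to add
Final closure: {q0}
Size = 1

1


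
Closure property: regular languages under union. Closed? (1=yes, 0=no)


Regular languages are closed under:
- Union (DFA product construction)
- Intersection (DFA product construction)
- Complement (swap accept/reject states)
- Concatenation (NFA construction)
- Kleene star (NFA construction)
union is in this list
Therefore: closed

1


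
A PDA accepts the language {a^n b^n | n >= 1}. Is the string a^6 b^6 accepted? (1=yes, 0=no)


Language requires equal numbers of a's and b's
PDA pushes for each 'a', pops for each 'b'
Number of a's = 6
Number of b's = 6
6 == 6 -> Accept

1


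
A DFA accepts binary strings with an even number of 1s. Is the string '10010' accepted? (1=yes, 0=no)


DFA has 2 states: q_even (start, accept=yes) and q_odd
Processing string '10010' character by character:
  Position 0: read '1', 1-count=1 -> q_odd
  Position 1: read '0', 1-count=1 -> q_odd (no change)
  Position 2: read '0', 1-count=1 -> q_odd (no change)
  Position 3: read '1', 1-count=2 -> q_even
  Position 4: read '0', 1-count=2 -> q_even (no change)
Final state: q_even, total 1s = 2 (even); the DFA requires an even count -> accept

1


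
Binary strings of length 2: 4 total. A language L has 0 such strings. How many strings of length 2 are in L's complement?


Alphabet: {0,1}
String length: 2
Total strings of length 2 = 2^2 = 4
Strings in L = 0
Complement = total - |L|
= 4 - 0
= 4

4


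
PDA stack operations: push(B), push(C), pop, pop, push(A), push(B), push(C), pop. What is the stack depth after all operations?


Tracing stack operations:
  push(B) -> stack = [B], depth=1
  push(C) -> stack = [B,C], depth=2
  pop -> removed C, stack = [B], depth=1
  pop -> removed B, stack = [], depth=0
  push(A) -> stack = [A], depth=1
  push(B) -> stack = [A,B], depth=2
  push(C) -> stack = [A,B,C], depth=3
  pop -> removed C, stack = [A,B], depth=2
Final depth = 2

2


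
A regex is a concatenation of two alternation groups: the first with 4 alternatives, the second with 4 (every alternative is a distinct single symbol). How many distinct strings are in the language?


First group: 4 alternatives
Second group: 4 alternatives
Concatenation: each choice from group 1 pairs with each from group 2
Total = 4 x 4 = 16

16


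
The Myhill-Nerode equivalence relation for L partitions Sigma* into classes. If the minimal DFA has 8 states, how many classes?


Myhill-Nerode theorem:
Number of equivalence classes = number of states in minimal DFA
Minimal DFA states = 8
Therefore equivalence classes = 8

8


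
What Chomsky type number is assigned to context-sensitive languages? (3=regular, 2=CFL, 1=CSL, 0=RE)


Chomsky hierarchy levels:
  Type 3: Regular (DFA/NFA/regex)
  Type 2: Context-free (PDA)
  Type 1: Context-sensitive
  Type 0: Recursively enumerable (TM)
'context-sensitive' corresponds to Type 1

1


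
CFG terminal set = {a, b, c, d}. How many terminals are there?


Terminal symbols: a, b, c, d
Counting each: a (#1), b (#2), c (#3), d (#4)
Total = 4

4


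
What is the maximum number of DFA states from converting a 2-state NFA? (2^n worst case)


NFA has 2 states
Subset construction: each DFA state = subset of NFA states
Maximum subsets = 2^2
2^2 = 4

4


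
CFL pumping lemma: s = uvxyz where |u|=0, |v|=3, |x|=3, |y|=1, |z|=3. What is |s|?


|s| = |u| + |v| + |x| + |y| + |z|
= 0 + 3 + 3 + 1 + 3
= 3 + 3 + 4
= 6 + 4
= 10

10


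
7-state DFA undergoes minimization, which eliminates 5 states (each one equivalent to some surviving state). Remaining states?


Original DFA: 7 states
Redundant states removed: 5
Minimized states = original - removed
= 7 - 5
= 2

2


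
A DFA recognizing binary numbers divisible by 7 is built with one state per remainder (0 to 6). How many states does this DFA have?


Divisibility by 7 is tracked via the remainder mod 7: 0, 1, ..., 6
The construction assigns one state to each remainder
Number of remainders = 7

7


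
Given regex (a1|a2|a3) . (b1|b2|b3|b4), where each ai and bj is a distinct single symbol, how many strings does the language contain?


First group: 3 alternatives
Second group: 4 alternatives
Concatenation: each choice from group 1 pairs with each from group 2
Total = 3 x 4 = 12

12


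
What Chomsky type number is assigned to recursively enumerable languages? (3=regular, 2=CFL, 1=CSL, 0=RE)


Chomsky hierarchy levels:
  Type 3: Regular (DFA/NFA/regex)
  Type 2: Context-free (PDA)
  Type 1: Context-sensitive
  Type 0: Recursively enumerable (TM)
'recursively enumerable' corresponds to Type 0

0


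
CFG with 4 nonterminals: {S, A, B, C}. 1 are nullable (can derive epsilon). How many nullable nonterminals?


Nonterminals: {S, A, B, C}
A nonterminal is nullable if it can derive epsilon
Counting nullable nonterminals: 1
Total nullable = 1

1


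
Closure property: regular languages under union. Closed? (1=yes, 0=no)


Regular languages are closed under:
- Union (DFA product construction)
- Intersection (DFA product construction)
- Complement (swap accept/reject states)
- Concatenation (NFA construction)
- Kleene star (NFA construction)
union is in this list
Therefore: closed

1


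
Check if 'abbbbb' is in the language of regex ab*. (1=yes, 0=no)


Pattern: ab*
String: 'abbbbb'
Pattern requires: exactly one 'a' followed by zero or more 'b's
First char is 'a' -> OK
Rest 'bbbbb': all b's? Yes
Result: 1

1


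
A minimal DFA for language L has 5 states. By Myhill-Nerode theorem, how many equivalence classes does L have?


Myhill-Nerode theorem:
Number of equivalence classes = number of states in minimal DFA
Minimal DFA states = 5
Therefore equivalence classes = 5

5


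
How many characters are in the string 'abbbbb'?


String: 'abbbbb'
Counting characters:
  'a' appears 1 time(s)
  'b' appears 5 time(s)
Total length = 1 + 5 = 6

6


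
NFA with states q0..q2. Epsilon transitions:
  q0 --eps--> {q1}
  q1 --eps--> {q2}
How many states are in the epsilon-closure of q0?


Starting from q0
Initialize closure = {q0}
Follow epsilon from q0 -> add q1
Follow epsilon from q1 -> add q2
Final closure: {q0, q1, q2}
Size = 3

3


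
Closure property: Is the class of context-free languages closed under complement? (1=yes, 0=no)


CFL closure properties:
  Closed under: union, concatenation, Kleene star
  NOT closed under: intersection, complement
Operation 'complement' is in not-closed list -> No (not closed)

0


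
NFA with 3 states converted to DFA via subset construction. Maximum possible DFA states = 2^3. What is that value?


NFA has 3 states
Subset construction: each DFA state = subset of NFA states
Maximum subsets = 2^3
2^3 = 8

8


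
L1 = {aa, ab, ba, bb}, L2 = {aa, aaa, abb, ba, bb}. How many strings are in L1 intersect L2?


L1 = {aa, ab, ba, bb}
L2 = {aa, aaa, abb, ba, bb}
Checking each string in L1 against L2:
  'aa': in L2? Yes
  'ab': in L2? No
  'ba': in L2? Yes
  'bb': in L2? Yes
Intersection = {aa, ba, bb}
|L1 ∩ L2| = 3

3
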